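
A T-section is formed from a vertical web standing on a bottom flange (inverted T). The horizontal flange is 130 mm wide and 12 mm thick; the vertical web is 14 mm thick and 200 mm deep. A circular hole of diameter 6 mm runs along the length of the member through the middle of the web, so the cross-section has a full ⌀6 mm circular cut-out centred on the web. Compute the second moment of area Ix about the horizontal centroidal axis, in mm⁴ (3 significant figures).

Ix ≈ 2.06 × 10⁷ mm⁴

Split into non-overlapping primitives; take the origin at the lower-left of the bounding box.
Flange: 130 × 12, A = 1 560 mm², y = 6 mm, Ī = 18 720 mm⁴.
Web: 14 × 200, A = 2 800 mm², y = 112 mm, Ī = 9 333 333 mm⁴.
Hole (subtracted): ⌀6, A = 28.274 mm², y = 112 mm, Ī = 63.617 mm⁴.
Centroid: ȳ = ΣA·y / ΣA = 73.826 mm.
Transfer each piece to the horizontal centroidal axis using Ī + A·d² with d = y − 73.826:
  flange: d = -67.826 mm → contributes +7 195 257 mm⁴
  web: d = 38.174 mm → contributes +13 413 680 mm⁴
  hole: d = 38.174 mm → contributes −41 267 mm⁴
Total I = 20 567 670 mm⁴.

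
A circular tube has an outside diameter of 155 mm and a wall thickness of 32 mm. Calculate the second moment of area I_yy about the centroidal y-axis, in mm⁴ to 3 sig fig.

Split into non-overlapping primitives; take the origin at the lower-left of the bounding box.
Outer circle: ⌀155, A = 18 869 mm², x = 77.5 mm, Ī = 28 333 269 mm⁴.
Bore (subtracted): ⌀91, A = 6503.9 mm², x = 77.5 mm, Ī = 3 366 166 mm⁴.
By symmetry the centroid is at mid-width, x̄ = 77.5 mm.
All pieces are centred on the centroidal y-axis, so I = ΣĪ (holes subtracted) = 24 967 104 mm⁴.

I_yy ≈ 2.50 × 10⁷ mm⁴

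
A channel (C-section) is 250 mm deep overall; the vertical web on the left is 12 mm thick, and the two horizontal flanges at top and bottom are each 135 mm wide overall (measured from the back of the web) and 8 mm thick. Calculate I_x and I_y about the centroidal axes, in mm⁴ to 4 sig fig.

Treat the section as a set of non-overlapping primitives; coordinates are from the bounding-box lower-left.
Web: 12 × 250, A = 3 000 mm², y = 125 mm, Ī = 15 625 000 mm⁴.
Top flange (beyond web): 123 × 8, A = 984 mm², y = 246 mm, Ī = 5 248 mm⁴.
Bottom flange (beyond web): 123 × 8, A = 984 mm², y = 4 mm, Ī = 5 248 mm⁴.
By symmetry the centroid is at mid-height, ȳ = 125 mm.
Transfer each piece to the centroidal x-axis using Ī + A·d² with d = y − 125:
  web: d = 0 mm → contributes +15 625 000 mm⁴
  top flange (beyond web): d = 121 mm → contributes +14 411 992 mm⁴
  bottom flange (beyond web): d = -121 mm → contributes +14 411 992 mm⁴
Total I = 44 448 984 mm⁴.
For the y-axis: x̄ = 32.7391 mm.
Repeating about the centroidal y-axis gives I_y = 7 931 830 mm⁴.

I_x ≈ 4.445 × 10⁷ mm⁴, I_y ≈ 7.932 × 10⁶ mm⁴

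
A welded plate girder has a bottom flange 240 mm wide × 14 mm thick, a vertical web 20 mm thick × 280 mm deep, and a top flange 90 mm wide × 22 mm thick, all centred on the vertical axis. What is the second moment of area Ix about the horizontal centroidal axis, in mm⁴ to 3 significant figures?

Ix ≈ 1.51 × 10⁸ mm⁴

Split into non-overlapping primitives; take the origin at the lower-left of the bounding box.
Bottom plate: 240 × 14, A = 3 360 mm², y = 7 mm, Ī = 54 880 mm⁴.
Web plate: 20 × 280, A = 5 600 mm², y = 154 mm, Ī = 36 586 667 mm⁴.
Top plate: 90 × 22, A = 1 980 mm², y = 305 mm, Ī = 79 860 mm⁴.
Centroid: ȳ = ΣA·y / ΣA = 136.18 mm.
Transfer each piece to the horizontal centroidal axis using Ī + A·d² with d = y − 136.18:
  bottom plate: d = -129.18 mm → contributes +56 125 644 mm⁴
  web plate: d = 17.819 mm → contributes +38 364 763 mm⁴
  top plate: d = 168.82 mm → contributes +56 509 581 mm⁴
Total I = 150 999 988 mm⁴.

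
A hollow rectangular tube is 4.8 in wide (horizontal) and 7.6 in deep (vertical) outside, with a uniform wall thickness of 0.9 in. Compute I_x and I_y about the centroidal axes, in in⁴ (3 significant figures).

Treat the section as a set of non-overlapping primitives; coordinates are from the bounding-box lower-left.
Outer rectangle: 4.8 × 7.6, A = 36.48 in², y = 3.8 in, Ī = 175.59 in⁴.
Inner void (subtracted): 3 × 5.8, A = 17.4 in², y = 3.8 in, Ī = 48.778 in⁴.
By symmetry the centroid is at mid-height, ȳ = 3.8 in.
All pieces are centred on the centroidal x-axis, so I = ΣĪ (holes subtracted) = 126.81 in⁴.
Repeating about the centroidal y-axis gives I_y = 56.992 in⁴.

I_x ≈ 127 in⁴, I_y ≈ 57.0 in⁴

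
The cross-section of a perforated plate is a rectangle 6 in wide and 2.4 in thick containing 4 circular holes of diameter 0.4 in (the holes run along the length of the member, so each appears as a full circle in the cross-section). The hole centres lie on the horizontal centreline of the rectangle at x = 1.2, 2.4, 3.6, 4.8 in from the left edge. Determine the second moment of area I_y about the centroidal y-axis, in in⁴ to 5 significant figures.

I_y ≈ 42.290 in⁴

Decompose the section into non-overlapping parts with the origin at the bottom-left of its bounding rectangle.
Plate: 6 × 2.4, A = 14.4 in², x = 3 in, Ī = 43.2 in⁴.
Hole 1 (subtracted): ⌀0.4, A = 0.1256637 in², x = 1.2 in, Ī = 0.001256637 in⁴.
Hole 2 (subtracted): ⌀0.4, A = 0.1256637 in², x = 2.4 in, Ī = 0.001256637 in⁴.
Hole 3 (subtracted): ⌀0.4, A = 0.1256637 in², x = 3.6 in, Ī = 0.001256637 in⁴.
Hole 4 (subtracted): ⌀0.4, A = 0.1256637 in², x = 4.8 in, Ī = 0.001256637 in⁴.
By symmetry the centroid is at mid-width, x̄ = 3 in.
Transfer each piece to the centroidal y-axis using Ī + A·d² with d = x − 3:
  plate: d = 0 in → contributes +43.2 in⁴
  hole 1: d = -1.8 in → contributes −0.408407 in⁴
  hole 2: d = -0.6 in → contributes −0.04649557 in⁴
  hole 3: d = 0.6 in → contributes −0.04649557 in⁴
  hole 4: d = 1.8 in → contributes −0.408407 in⁴
Total I = 42.29019 in⁴.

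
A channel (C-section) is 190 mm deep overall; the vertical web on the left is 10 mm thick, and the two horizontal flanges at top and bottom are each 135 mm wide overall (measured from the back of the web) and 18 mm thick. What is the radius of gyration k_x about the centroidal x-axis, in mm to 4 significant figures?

Break the section into simple shapes (no overlaps), measuring from the bottom-left corner of the bounding box.
Web: 10 × 190, A = 1 900 mm², y = 95 mm, Ī = 5 715 833 mm⁴.
Top flange (beyond web): 125 × 18, A = 2 250 mm², y = 181 mm, Ī = 60 750 mm⁴.
Bottom flange (beyond web): 125 × 18, A = 2 250 mm², y = 9 mm, Ī = 60 750 mm⁴.
By symmetry the centroid is at mid-height, ȳ = 95 mm.
Transfer each piece to the centroidal x-axis using Ī + A·d² with d = y − 95:
  web: d = 0 mm → contributes +5 715 833 mm⁴
  top flange (beyond web): d = 86 mm → contributes +16 701 750 mm⁴
  bottom flange (beyond web): d = -86 mm → contributes +16 701 750 mm⁴
Total I = 39 119 333 mm⁴.
Radius of gyration: k = √(I/A) = √(39 119 333 / 6 400) = 78.1818 mm.

k_x ≈ 78.18 mm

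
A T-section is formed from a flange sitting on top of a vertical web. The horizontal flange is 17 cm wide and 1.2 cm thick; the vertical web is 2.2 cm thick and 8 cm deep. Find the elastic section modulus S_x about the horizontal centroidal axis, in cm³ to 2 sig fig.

Decompose the section into non-overlapping parts with the origin at the bottom-left of its bounding rectangle.
Flange: 17 × 1.2, A = 20.4 cm², y = 8.6 cm, Ī = 2.448 cm⁴.
Web: 2.2 × 8, A = 17.6 cm², y = 4 cm, Ī = 93.87 cm⁴.
Centroid: ȳ = ΣA·y / ΣA = 6.469 cm.
Transfer each piece to the horizontal centroidal axis using Ī + A·d² with d = y − 6.469:
  flange: d = 2.131 cm → contributes +95.05 cm⁴
  web: d = -2.469 cm → contributes +201.2 cm⁴
Total I = 296.2 cm⁴.
Extreme fibre distance c = 6.469 cm; S = I/c = 45.79 cm³.

S_x ≈ 46 cm³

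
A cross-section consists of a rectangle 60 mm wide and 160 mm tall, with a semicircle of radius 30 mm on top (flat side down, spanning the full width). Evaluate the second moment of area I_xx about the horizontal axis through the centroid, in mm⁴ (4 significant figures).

Treat the section as a set of non-overlapping primitives; coordinates are from the bounding-box lower-left.
Rectangular body: 60 × 160, A = 9 600 mm², y = 80 mm, Ī = 20 480 000 mm⁴.
Semicircular cap: semicircle r = 30, A = 1413.72 mm², y = 172.732 mm, Ī = 88903.1 mm⁴.
Centroid: ȳ = ΣA·y / ΣA = 91.9031 mm.
Transfer each piece to the horizontal axis through the centroid using Ī + A·d² with d = y − 91.9031:
  rectangular body: d = -11.9031 mm → contributes +21 840 164 mm⁴
  semicircular cap: d = 80.8293 mm → contributes +9 325 245 mm⁴
Total I = 31 165 409 mm⁴.

I_xx ≈ 3.117 × 10⁷ mm⁴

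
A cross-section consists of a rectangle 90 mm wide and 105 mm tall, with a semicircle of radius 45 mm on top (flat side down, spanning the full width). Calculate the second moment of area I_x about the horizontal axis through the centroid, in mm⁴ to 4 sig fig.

I_x ≈ 2.133 × 10⁷ mm⁴

Split into non-overlapping primitives; take the origin at the lower-left of the bounding box.
Rectangular body: 90 × 105, A = 9 450 mm², y = 52.5 mm, Ī = 8 682 188 mm⁴.
Semicircular cap: semicircle r = 45, A = 3180.86 mm², y = 124.099 mm, Ī = 450 072 mm⁴.
Centroid: ȳ = ΣA·y / ΣA = 70.5309 mm.
Transfer each piece to the horizontal axis through the centroid using Ī + A·d² with d = y − 70.5309:
  rectangular body: d = -18.0309 mm → contributes +11 754 494 mm⁴
  semicircular cap: d = 53.5677 mm → contributes +9 577 565 mm⁴
Total I = 21 332 059 mm⁴.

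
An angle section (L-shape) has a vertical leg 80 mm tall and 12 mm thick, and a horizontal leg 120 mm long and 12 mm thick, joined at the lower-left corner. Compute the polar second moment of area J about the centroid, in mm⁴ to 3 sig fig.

Decompose the section into non-overlapping parts with the origin at the bottom-left of its bounding rectangle.
Vertical leg: 12 × 80, A = 960 mm², y = 40 mm, Ī = 512 000 mm⁴.
Horizontal leg (remainder): 108 × 12, A = 1 296 mm², y = 6 mm, Ī = 15 552 mm⁴.
Centroid: ȳ = ΣA·y / ΣA = 20.468 mm.
Transfer each piece to the centroidal x-axis using Ī + A·d² with d = y − 20.468:
  vertical leg: d = 19.532 mm → contributes +878 236 mm⁴
  horizontal leg (remainder): d = -14.468 mm → contributes +286 838 mm⁴
Total I = 1 165 074 mm⁴.
For the y-axis: x̄ = 40.468 mm.
Repeating about the centroidal y-axis gives I_y = 3 256 594 mm⁴.
Polar second moment: J = I_x + I_y = 4 421 667 mm⁴.

J ≈ 4.42 × 10⁶ mm⁴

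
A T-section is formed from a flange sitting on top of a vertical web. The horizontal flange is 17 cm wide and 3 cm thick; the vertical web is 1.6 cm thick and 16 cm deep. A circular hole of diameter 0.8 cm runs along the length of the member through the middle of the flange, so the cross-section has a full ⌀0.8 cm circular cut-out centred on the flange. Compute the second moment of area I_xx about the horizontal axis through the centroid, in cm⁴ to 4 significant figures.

I_xx ≈ 2118 cm⁴

Split into non-overlapping primitives; take the origin at the lower-left of the bounding box.
Flange: 17 × 3, A = 51 cm², y = 17.5 cm, Ī = 38.25 cm⁴.
Web: 1.6 × 16, A = 25.6 cm², y = 8 cm, Ī = 546.133 cm⁴.
Hole (subtracted): ⌀0.8, A = 0.502655 cm², y = 17.5 cm, Ī = 0.0201062 cm⁴.
Centroid: ȳ = ΣA·y / ΣA = 14.3041 cm.
Transfer each piece to the horizontal axis through the centroid using Ī + A·d² with d = y − 14.3041:
  flange: d = 3.19591 cm → contributes +559.155 cm⁴
  web: d = -6.30409 cm → contributes +1563.52 cm⁴
  hole: d = 3.19591 cm → contributes −5.15413 cm⁴
Total I = 2117.52 cm⁴.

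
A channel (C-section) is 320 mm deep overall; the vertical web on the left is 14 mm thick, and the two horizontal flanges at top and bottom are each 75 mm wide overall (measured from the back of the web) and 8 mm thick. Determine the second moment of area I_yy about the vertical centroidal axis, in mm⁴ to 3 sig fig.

I_yy ≈ 1.50 × 10⁶ mm⁴

Decompose the section into non-overlapping parts with the origin at the bottom-left of its bounding rectangle.
Web: 14 × 320, A = 4 480 mm², x = 7 mm, Ī = 73 173 mm⁴.
Top flange (beyond web): 61 × 8, A = 488 mm², x = 44.5 mm, Ī = 151 321 mm⁴.
Bottom flange (beyond web): 61 × 8, A = 488 mm², x = 44.5 mm, Ī = 151 321 mm⁴.
Centroid: x̄ = ΣA·x / ΣA = 13.708 mm.
Transfer each piece to the vertical centroidal axis using Ī + A·d² with d = x − 13.708:
  web: d = -6.7082 mm → contributes +274 774 mm⁴
  top flange (beyond web): d = 30.792 mm → contributes +614 010 mm⁴
  bottom flange (beyond web): d = 30.792 mm → contributes +614 010 mm⁴
Total I = 1 502 794 mm⁴.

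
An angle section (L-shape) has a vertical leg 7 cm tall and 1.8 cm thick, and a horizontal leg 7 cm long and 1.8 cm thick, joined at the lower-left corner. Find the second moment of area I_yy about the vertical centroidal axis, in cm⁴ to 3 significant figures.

Decompose the section into non-overlapping parts with the origin at the bottom-left of its bounding rectangle.
Vertical leg: 1.8 × 7, A = 12.6 cm², x = 0.9 cm, Ī = 3.402 cm⁴.
Horizontal leg (remainder): 5.2 × 1.8, A = 9.36 cm², x = 4.4 cm, Ī = 21.091 cm⁴.
Centroid: x̄ = ΣA·x / ΣA = 2.3918 cm.
Transfer each piece to the vertical centroidal axis using Ī + A·d² with d = x − 2.3918:
  vertical leg: d = -1.4918 cm → contributes +31.443 cm⁴
  horizontal leg (remainder): d = 2.0082 cm → contributes +58.839 cm⁴
Total I = 90.282 cm⁴.

I_yy ≈ 90.3 cm⁴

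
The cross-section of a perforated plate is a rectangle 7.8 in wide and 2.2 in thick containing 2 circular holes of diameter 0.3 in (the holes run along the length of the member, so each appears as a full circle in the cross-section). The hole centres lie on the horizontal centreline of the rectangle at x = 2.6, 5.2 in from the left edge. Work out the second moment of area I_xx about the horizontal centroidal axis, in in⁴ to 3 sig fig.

I_xx ≈ 6.92 in⁴

Split into non-overlapping primitives; take the origin at the lower-left of the bounding box.
Plate: 7.8 × 2.2, A = 17.16 in², y = 1.1 in, Ī = 6.9212 in⁴.
Hole 1 (subtracted): ⌀0.3, A = 0.070686 in², y = 1.1 in, Ī = 0.00039761 in⁴.
Hole 2 (subtracted): ⌀0.3, A = 0.070686 in², y = 1.1 in, Ī = 0.00039761 in⁴.
By symmetry the centroid is at mid-height, ȳ = 1.1 in.
All pieces are centred on the horizontal centroidal axis, so I = ΣĪ (holes subtracted) = 6.9204 in⁴.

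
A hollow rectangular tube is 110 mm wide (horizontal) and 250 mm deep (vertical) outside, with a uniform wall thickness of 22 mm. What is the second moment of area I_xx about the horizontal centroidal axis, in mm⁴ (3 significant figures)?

Break the section into simple shapes (no overlaps), measuring from the bottom-left corner of the bounding box.
Outer rectangle: 110 × 250, A = 27 500 mm², y = 125 mm, Ī = 143 229 167 mm⁴.
Inner void (subtracted): 66 × 206, A = 13 596 mm², y = 125 mm, Ī = 48 079 988 mm⁴.
By symmetry the centroid is at mid-height, ȳ = 125 mm.
All pieces are centred on the horizontal centroidal axis, so I = ΣĪ (holes subtracted) = 95 149 179 mm⁴.

I_xx ≈ 9.51 × 10⁷ mm⁴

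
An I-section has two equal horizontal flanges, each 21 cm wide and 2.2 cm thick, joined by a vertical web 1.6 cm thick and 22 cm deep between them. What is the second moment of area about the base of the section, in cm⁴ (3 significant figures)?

Treat the section as a set of non-overlapping primitives; coordinates are from the bounding-box lower-left.
Bottom flange: 21 × 2.2, A = 46.2 cm², y = 1.1 cm, Ī = 18.634 cm⁴.
Web: 1.6 × 22, A = 35.2 cm², y = 13.2 cm, Ī = 1419.7 cm⁴.
Top flange: 21 × 2.2, A = 46.2 cm², y = 25.3 cm, Ī = 18.634 cm⁴.
Transfer each piece to the base of the section using Ī + A·d² with d = y − 0:
  bottom flange: d = 1.1 cm → contributes +74.536 cm⁴
  web: d = 13.2 cm → contributes +7 553 cm⁴
  top flange: d = 25.3 cm → contributes +29 591 cm⁴
Total I = 37 218 cm⁴.

I_base ≈ 3.72 × 10⁴ cm⁴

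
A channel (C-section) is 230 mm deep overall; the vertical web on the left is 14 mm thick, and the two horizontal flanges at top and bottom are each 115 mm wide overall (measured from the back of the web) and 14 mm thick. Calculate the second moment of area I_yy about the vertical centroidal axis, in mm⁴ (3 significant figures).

Treat the section as a set of non-overlapping primitives; coordinates are from the bounding-box lower-left.
Web: 14 × 230, A = 3 220 mm², x = 7 mm, Ī = 52 593 mm⁴.
Top flange (beyond web): 101 × 14, A = 1 414 mm², x = 64.5 mm, Ī = 1 202 018 mm⁴.
Bottom flange (beyond web): 101 × 14, A = 1 414 mm², x = 64.5 mm, Ī = 1 202 018 mm⁴.
Centroid: x̄ = ΣA·x / ΣA = 33.887 mm.
Transfer each piece to the vertical centroidal axis using Ī + A·d² with d = x − 33.887:
  web: d = -26.887 mm → contributes +2 380 292 mm⁴
  top flange (beyond web): d = 30.613 mm → contributes +2 527 193 mm⁴
  bottom flange (beyond web): d = 30.613 mm → contributes +2 527 193 mm⁴
Total I = 7 434 678 mm⁴.

I_yy ≈ 7.43 × 10⁶ mm⁴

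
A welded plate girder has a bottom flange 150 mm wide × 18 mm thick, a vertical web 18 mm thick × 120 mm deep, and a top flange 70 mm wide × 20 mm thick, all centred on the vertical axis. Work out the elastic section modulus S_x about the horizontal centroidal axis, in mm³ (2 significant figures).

S_x ≈ 2.3 × 10⁵ mm³

Break the section into simple shapes (no overlaps), measuring from the bottom-left corner of the bounding box.
Bottom plate: 150 × 18, A = 2 700 mm², y = 9 mm, Ī = 72 900 mm⁴.
Web plate: 18 × 120, A = 2 160 mm², y = 78 mm, Ī = 2 592 000 mm⁴.
Top plate: 70 × 20, A = 1 400 mm², y = 148 mm, Ī = 46 667 mm⁴.
Centroid: ȳ = ΣA·y / ΣA = 63.89 mm.
Transfer each piece to the horizontal centroidal axis using Ī + A·d² with d = y − 63.89:
  bottom plate: d = -54.89 mm → contributes +8 209 117 mm⁴
  web plate: d = 14.11 mm → contributes +3 021 760 mm⁴
  top plate: d = 84.11 mm → contributes +9 949 880 mm⁴
Total I = 21 180 757 mm⁴.
Extreme fibre distance c = 94.11 mm; S = I/c = 225 075 mm³.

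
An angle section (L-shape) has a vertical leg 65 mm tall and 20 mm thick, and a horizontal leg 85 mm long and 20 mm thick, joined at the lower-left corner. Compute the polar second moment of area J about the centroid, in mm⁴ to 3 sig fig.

J ≈ 2.51 × 10⁶ mm⁴

Decompose the section into non-overlapping parts with the origin at the bottom-left of its bounding rectangle.
Vertical leg: 20 × 65, A = 1 300 mm², y = 32.5 mm, Ī = 457 708 mm⁴.
Horizontal leg (remainder): 65 × 20, A = 1 300 mm², y = 10 mm, Ī = 43 333 mm⁴.
Centroid: ȳ = ΣA·y / ΣA = 21.25 mm.
Transfer each piece to the centroidal x-axis using Ī + A·d² with d = y − 21.25:
  vertical leg: d = 11.25 mm → contributes +622 240 mm⁴
  horizontal leg (remainder): d = -11.25 mm → contributes +207 865 mm⁴
Total I = 830 104 mm⁴.
For the y-axis: x̄ = 31.25 mm.
Repeating about the centroidal y-axis gives I_y = 1 675 104 mm⁴.
Polar second moment: J = I_x + I_y = 2 505 208 mm⁴.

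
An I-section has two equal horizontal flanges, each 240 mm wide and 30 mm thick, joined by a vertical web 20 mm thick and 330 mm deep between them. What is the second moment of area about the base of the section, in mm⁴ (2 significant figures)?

I_base ≈ 1.3 × 10⁹ mm⁴

Treat the section as a set of non-overlapping primitives; coordinates are from the bounding-box lower-left.
Bottom flange: 240 × 30, A = 7 200 mm², y = 15 mm, Ī = 540 000 mm⁴.
Web: 20 × 330, A = 6 600 mm², y = 195 mm, Ī = 59 895 000 mm⁴.
Top flange: 240 × 30, A = 7 200 mm², y = 375 mm, Ī = 540 000 mm⁴.
Transfer each piece to the base of the section using Ī + A·d² with d = y − 0:
  bottom flange: d = 15 mm → contributes +2 160 000 mm⁴
  web: d = 195 mm → contributes +310 860 000 mm⁴
  top flange: d = 375 mm → contributes +1 013 040 000 mm⁴
Total I = 1 326 060 000 mm⁴.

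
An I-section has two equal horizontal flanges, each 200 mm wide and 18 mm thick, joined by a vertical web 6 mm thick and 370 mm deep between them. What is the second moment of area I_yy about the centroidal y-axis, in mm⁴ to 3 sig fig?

Split into non-overlapping primitives; take the origin at the lower-left of the bounding box.
Bottom flange: 200 × 18, A = 3 600 mm², x = 100 mm, Ī = 12 000 000 mm⁴.
Web: 6 × 370, A = 2 220 mm², x = 100 mm, Ī = 6 660 mm⁴.
Top flange: 200 × 18, A = 3 600 mm², x = 100 mm, Ī = 12 000 000 mm⁴.
By symmetry the centroid is at mid-width, x̄ = 100 mm.
All pieces are centred on the centroidal y-axis, so I = ΣĪ = 24 006 660 mm⁴.

I_yy ≈ 2.40 × 10⁷ mm⁴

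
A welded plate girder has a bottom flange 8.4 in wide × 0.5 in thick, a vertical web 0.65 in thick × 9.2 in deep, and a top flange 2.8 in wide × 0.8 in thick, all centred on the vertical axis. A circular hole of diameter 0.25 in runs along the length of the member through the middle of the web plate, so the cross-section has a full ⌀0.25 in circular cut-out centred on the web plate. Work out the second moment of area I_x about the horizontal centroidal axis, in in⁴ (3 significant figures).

Decompose the section into non-overlapping parts with the origin at the bottom-left of its bounding rectangle.
Bottom plate: 8.4 × 0.5, A = 4.2 in², y = 0.25 in, Ī = 0.0875 in⁴.
Web plate: 0.65 × 9.2, A = 5.98 in², y = 5.1 in, Ī = 42.179 in⁴.
Top plate: 2.8 × 0.8, A = 2.24 in², y = 10.1 in, Ī = 0.11947 in⁴.
Hole (subtracted): ⌀0.25, A = 0.049087 in², y = 5.1 in, Ī = 0.00019175 in⁴.
Centroid: ȳ = ΣA·y / ΣA = 4.3587 in.
Transfer each piece to the horizontal centroidal axis using Ī + A·d² with d = y − 4.3587:
  bottom plate: d = -4.1087 in → contributes +70.991 in⁴
  web plate: d = 0.74125 in → contributes +45.465 in⁴
  top plate: d = 5.7413 in → contributes +73.954 in⁴
  hole: d = 0.74125 in → contributes −0.027163 in⁴
Total I = 190.38 in⁴.

I_x ≈ 190 in⁴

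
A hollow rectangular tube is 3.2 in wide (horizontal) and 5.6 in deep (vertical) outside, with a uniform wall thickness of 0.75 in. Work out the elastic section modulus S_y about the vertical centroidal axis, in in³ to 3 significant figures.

S_y ≈ 8.51 in³

Decompose the section into non-overlapping parts with the origin at the bottom-left of its bounding rectangle.
Outer rectangle: 3.2 × 5.6, A = 17.92 in², x = 1.6 in, Ī = 15.292 in⁴.
Inner void (subtracted): 1.7 × 4.1, A = 6.97 in², x = 1.6 in, Ī = 1.6786 in⁴.
By symmetry the centroid is at mid-width, x̄ = 1.6 in.
All pieces are centred on the vertical centroidal axis, so I = ΣĪ (holes subtracted) = 13.613 in⁴.
Extreme fibre distance c = 1.6 in; S = I/c = 8.5082 in³.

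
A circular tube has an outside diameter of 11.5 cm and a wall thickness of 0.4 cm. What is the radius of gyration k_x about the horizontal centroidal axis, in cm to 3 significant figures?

k_x ≈ 3.93 cm

Break the section into simple shapes (no overlaps), measuring from the bottom-left corner of the bounding box.
Outer circle: ⌀11.5, A = 103.87 cm², y = 5.75 cm, Ī = 858.54 cm⁴.
Bore (subtracted): ⌀10.7, A = 89.92 cm², y = 5.75 cm, Ī = 643.44 cm⁴.
By symmetry the centroid is at mid-height, ȳ = 5.75 cm.
All pieces are centred on the horizontal centroidal axis, so I = ΣĪ (holes subtracted) = 215.11 cm⁴.
Radius of gyration: k = √(I/A) = √(215.11 / 13.949) = 3.927 cm.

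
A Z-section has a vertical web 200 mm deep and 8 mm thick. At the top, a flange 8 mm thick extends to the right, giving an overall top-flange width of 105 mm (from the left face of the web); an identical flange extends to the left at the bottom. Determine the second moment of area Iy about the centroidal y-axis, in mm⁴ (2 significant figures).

Iy ≈ 5.5 × 10⁶ mm⁴

Split into non-overlapping primitives; take the origin at the lower-left of the bounding box.
Web: 8 × 200, A = 1 600 mm², x = 101 mm, Ī = 8 533 mm⁴.
Top flange (beyond web): 97 × 8, A = 776 mm², x = 153.5 mm, Ī = 608 449 mm⁴.
Bottom flange (beyond web): 97 × 8, A = 776 mm², x = 48.5 mm, Ī = 608 449 mm⁴.
Centroid: x̄ = ΣA·x / ΣA = 101 mm.
Transfer each piece to the centroidal y-axis using Ī + A·d² with d = x − 101:
  web: d = 0 mm → contributes +8 533 mm⁴
  top flange (beyond web): d = 52.5 mm → contributes +2 747 299 mm⁴
  bottom flange (beyond web): d = -52.5 mm → contributes +2 747 299 mm⁴
Total I = 5 503 131 mm⁴.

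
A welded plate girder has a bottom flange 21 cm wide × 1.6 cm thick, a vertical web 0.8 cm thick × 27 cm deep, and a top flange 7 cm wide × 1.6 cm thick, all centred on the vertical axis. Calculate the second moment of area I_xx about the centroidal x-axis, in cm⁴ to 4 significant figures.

I_xx ≈ 8938 cm⁴

Break the section into simple shapes (no overlaps), measuring from the bottom-left corner of the bounding box.
Bottom plate: 21 × 1.6, A = 33.6 cm², y = 0.8 cm, Ī = 7.168 cm⁴.
Web plate: 0.8 × 27, A = 21.6 cm², y = 15.1 cm, Ī = 1312.2 cm⁴.
Top plate: 7 × 1.6, A = 11.2 cm², y = 29.4 cm, Ī = 2.38933 cm⁴.
Centroid: ȳ = ΣA·y / ΣA = 10.2759 cm.
Transfer each piece to the centroidal x-axis using Ī + A·d² with d = y − 10.2759:
  bottom plate: d = -9.4759 cm → contributes +3024.2 cm⁴
  web plate: d = 4.8241 cm → contributes +1814.87 cm⁴
  top plate: d = 19.1241 cm → contributes +4098.58 cm⁴
Total I = 8937.65 cm⁴.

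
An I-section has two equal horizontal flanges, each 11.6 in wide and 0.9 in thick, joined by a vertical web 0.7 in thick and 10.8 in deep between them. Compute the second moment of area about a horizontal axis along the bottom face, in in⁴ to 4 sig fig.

Decompose the section into non-overlapping parts with the origin at the bottom-left of its bounding rectangle.
Bottom flange: 11.6 × 0.9, A = 10.44 in², y = 0.45 in, Ī = 0.7047 in⁴.
Web: 0.7 × 10.8, A = 7.56 in², y = 6.3 in, Ī = 73.4832 in⁴.
Top flange: 11.6 × 0.9, A = 10.44 in², y = 12.15 in, Ī = 0.7047 in⁴.
Transfer each piece to the bottom edge using Ī + A·d² with d = y − 0:
  bottom flange: d = 0.45 in → contributes +2.8188 in⁴
  web: d = 6.3 in → contributes +373.54 in⁴
  top flange: d = 12.15 in → contributes +1541.88 in⁴
Total I = 1918.24 in⁴.

I_base ≈ 1918 in⁴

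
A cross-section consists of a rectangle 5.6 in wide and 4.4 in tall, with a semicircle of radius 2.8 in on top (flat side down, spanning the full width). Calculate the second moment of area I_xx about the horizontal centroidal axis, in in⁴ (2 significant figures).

Treat the section as a set of non-overlapping primitives; coordinates are from the bounding-box lower-left.
Rectangular body: 5.6 × 4.4, A = 24.64 in², y = 2.2 in, Ī = 39.75 in⁴.
Semicircular cap: semicircle r = 2.8, A = 12.32 in², y = 5.588 in, Ī = 6.746 in⁴.
Centroid: ȳ = ΣA·y / ΣA = 3.329 in.
Transfer each piece to the horizontal centroidal axis using Ī + A·d² with d = y − 3.329:
  rectangular body: d = -1.129 in → contributes +71.17 in⁴
  semicircular cap: d = 2.259 in → contributes +69.6 in⁴
Total I = 140.8 in⁴.

I_xx ≈ 140 in⁴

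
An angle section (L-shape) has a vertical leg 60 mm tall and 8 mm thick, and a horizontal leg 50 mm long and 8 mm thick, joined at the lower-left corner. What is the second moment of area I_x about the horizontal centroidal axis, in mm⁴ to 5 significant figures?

I_x ≈ 2.7940 × 10⁵ mm⁴

Treat the section as a set of non-overlapping primitives; coordinates are from the bounding-box lower-left.
Vertical leg: 8 × 60, A = 480 mm², y = 30 mm, Ī = 144 000 mm⁴.
Horizontal leg (remainder): 42 × 8, A = 336 mm², y = 4 mm, Ī = 1 792 mm⁴.
Centroid: ȳ = ΣA·y / ΣA = 19.29412 mm.
Transfer each piece to the horizontal centroidal axis using Ī + A·d² with d = y − 19.29412:
  vertical leg: d = 10.70588 mm → contributes +199015.6 mm⁴
  horizontal leg (remainder): d = -15.29412 mm → contributes +80385.77 mm⁴
Total I = 279401.4 mm⁴.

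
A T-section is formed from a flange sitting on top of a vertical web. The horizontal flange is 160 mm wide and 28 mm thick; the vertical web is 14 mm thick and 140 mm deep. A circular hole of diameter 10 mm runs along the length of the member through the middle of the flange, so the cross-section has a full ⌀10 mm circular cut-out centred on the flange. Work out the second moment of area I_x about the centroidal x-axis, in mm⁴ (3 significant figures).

Break the section into simple shapes (no overlaps), measuring from the bottom-left corner of the bounding box.
Flange: 160 × 28, A = 4 480 mm², y = 154 mm, Ī = 292 693 mm⁴.
Web: 14 × 140, A = 1 960 mm², y = 70 mm, Ī = 3 201 333 mm⁴.
Hole (subtracted): ⌀10, A = 78.54 mm², y = 154 mm, Ī = 490.87 mm⁴.
Centroid: ȳ = ΣA·y / ΣA = 128.12 mm.
Transfer each piece to the centroidal x-axis using Ī + A·d² with d = y − 128.12:
  flange: d = 25.881 mm → contributes +3 293 480 mm⁴
  web: d = -58.119 mm → contributes +9 821 891 mm⁴
  hole: d = 25.881 mm → contributes −53 098 mm⁴
Total I = 13 062 273 mm⁴.

I_x ≈ 1.31 × 10⁷ mm⁴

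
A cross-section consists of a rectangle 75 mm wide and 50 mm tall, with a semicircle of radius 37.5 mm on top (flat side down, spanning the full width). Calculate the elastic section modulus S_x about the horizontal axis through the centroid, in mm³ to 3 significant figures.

S_x ≈ 7.03 × 10⁴ mm³

Treat the section as a set of non-overlapping primitives; coordinates are from the bounding-box lower-left.
Rectangular body: 75 × 50, A = 3 750 mm², y = 25 mm, Ī = 781 250 mm⁴.
Semicircular cap: semicircle r = 37.5, A = 2208.9 mm², y = 65.915 mm, Ī = 217 049 mm⁴.
Centroid: ȳ = ΣA·y / ΣA = 40.167 mm.
Transfer each piece to the horizontal axis through the centroid using Ī + A·d² with d = y − 40.167:
  rectangular body: d = -15.167 mm → contributes +1 643 900 mm⁴
  semicircular cap: d = 25.748 mm → contributes +1 681 529 mm⁴
Total I = 3 325 430 mm⁴.
Extreme fibre distance c = 47.333 mm; S = I/c = 70 256 mm³.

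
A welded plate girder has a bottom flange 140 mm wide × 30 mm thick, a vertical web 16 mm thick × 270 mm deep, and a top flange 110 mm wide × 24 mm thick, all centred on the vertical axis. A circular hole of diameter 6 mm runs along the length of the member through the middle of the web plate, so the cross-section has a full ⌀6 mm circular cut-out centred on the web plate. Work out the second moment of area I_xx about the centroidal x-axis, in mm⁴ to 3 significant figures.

Split into non-overlapping primitives; take the origin at the lower-left of the bounding box.
Bottom plate: 140 × 30, A = 4 200 mm², y = 15 mm, Ī = 315 000 mm⁴.
Web plate: 16 × 270, A = 4 320 mm², y = 165 mm, Ī = 26 244 000 mm⁴.
Top plate: 110 × 24, A = 2 640 mm², y = 312 mm, Ī = 126 720 mm⁴.
Hole (subtracted): ⌀6, A = 28.274 mm², y = 165 mm, Ī = 63.617 mm⁴.
Centroid: ȳ = ΣA·y / ΣA = 143.27 mm.
Transfer each piece to the centroidal x-axis using Ī + A·d² with d = y − 143.27:
  bottom plate: d = -128.27 mm → contributes +69 415 739 mm⁴
  web plate: d = 21.732 mm → contributes +28 284 339 mm⁴
  top plate: d = 168.73 mm → contributes +75 289 235 mm⁴
  hole: d = 21.732 mm → contributes −13 418 mm⁴
Total I = 172 975 895 mm⁴.

I_xx ≈ 1.73 × 10⁸ mm⁴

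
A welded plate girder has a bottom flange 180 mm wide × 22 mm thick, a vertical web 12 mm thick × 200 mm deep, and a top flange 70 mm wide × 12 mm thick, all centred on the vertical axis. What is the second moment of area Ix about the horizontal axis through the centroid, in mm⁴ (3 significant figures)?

Ix ≈ 4.93 × 10⁷ mm⁴

Split into non-overlapping primitives; take the origin at the lower-left of the bounding box.
Bottom plate: 180 × 22, A = 3 960 mm², y = 11 mm, Ī = 159 720 mm⁴.
Web plate: 12 × 200, A = 2 400 mm², y = 122 mm, Ī = 8 000 000 mm⁴.
Top plate: 70 × 12, A = 840 mm², y = 228 mm, Ī = 10 080 mm⁴.
Centroid: ȳ = ΣA·y / ΣA = 73.317 mm.
Transfer each piece to the horizontal axis through the centroid using Ī + A·d² with d = y − 73.317:
  bottom plate: d = -62.317 mm → contributes +15 537 853 mm⁴
  web plate: d = 48.683 mm → contributes +13 688 161 mm⁴
  top plate: d = 154.68 mm → contributes +20 108 704 mm⁴
Total I = 49 334 718 mm⁴.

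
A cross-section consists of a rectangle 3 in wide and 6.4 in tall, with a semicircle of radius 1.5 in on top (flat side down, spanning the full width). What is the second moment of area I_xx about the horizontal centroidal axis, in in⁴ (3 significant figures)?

Split into non-overlapping primitives; take the origin at the lower-left of the bounding box.
Rectangular body: 3 × 6.4, A = 19.2 in², y = 3.2 in, Ī = 65.536 in⁴.
Semicircular cap: semicircle r = 1.5, A = 3.5343 in², y = 7.0366 in, Ī = 0.55564 in⁴.
Centroid: ȳ = ΣA·y / ΣA = 3.7964 in.
Transfer each piece to the horizontal centroidal axis using Ī + A·d² with d = y − 3.7964:
  rectangular body: d = -0.59644 in → contributes +72.366 in⁴
  semicircular cap: d = 3.2402 in → contributes +37.661 in⁴
Total I = 110.03 in⁴.

I_xx ≈ 110 in⁴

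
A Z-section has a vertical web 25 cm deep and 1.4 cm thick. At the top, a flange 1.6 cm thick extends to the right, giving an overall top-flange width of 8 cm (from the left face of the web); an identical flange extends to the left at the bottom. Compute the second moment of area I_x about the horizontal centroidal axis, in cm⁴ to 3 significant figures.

I_x ≈ 4720 cm⁴

Treat the section as a set of non-overlapping primitives; coordinates are from the bounding-box lower-left.
Web: 1.4 × 25, A = 35 cm², y = 12.5 cm, Ī = 1822.9 cm⁴.
Top flange (beyond web): 6.6 × 1.6, A = 10.56 cm², y = 24.2 cm, Ī = 2.2528 cm⁴.
Bottom flange (beyond web): 6.6 × 1.6, A = 10.56 cm², y = 0.8 cm, Ī = 2.2528 cm⁴.
Centroid: ȳ = ΣA·y / ΣA = 12.5 cm.
Transfer each piece to the horizontal centroidal axis using Ī + A·d² with d = y − 12.5:
  web: d = 0 cm → contributes +1822.9 cm⁴
  top flange (beyond web): d = 11.7 cm → contributes +1447.8 cm⁴
  bottom flange (beyond web): d = -11.7 cm → contributes +1447.8 cm⁴
Total I = 4718.5 cm⁴.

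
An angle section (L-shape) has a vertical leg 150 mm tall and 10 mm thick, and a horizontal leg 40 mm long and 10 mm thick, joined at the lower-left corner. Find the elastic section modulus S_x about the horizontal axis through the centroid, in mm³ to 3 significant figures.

S_x ≈ 4.66 × 10⁴ mm³

Break the section into simple shapes (no overlaps), measuring from the bottom-left corner of the bounding box.
Vertical leg: 10 × 150, A = 1 500 mm², y = 75 mm, Ī = 2 812 500 mm⁴.
Horizontal leg (remainder): 30 × 10, A = 300 mm², y = 5 mm, Ī = 2 500 mm⁴.
Centroid: ȳ = ΣA·y / ΣA = 63.333 mm.
Transfer each piece to the horizontal axis through the centroid using Ī + A·d² with d = y − 63.333:
  vertical leg: d = 11.667 mm → contributes +3 016 667 mm⁴
  horizontal leg (remainder): d = -58.333 mm → contributes +1 023 333 mm⁴
Total I = 4 040 000 mm⁴.
Extreme fibre distance c = 86.667 mm; S = I/c = 46 615 mm³.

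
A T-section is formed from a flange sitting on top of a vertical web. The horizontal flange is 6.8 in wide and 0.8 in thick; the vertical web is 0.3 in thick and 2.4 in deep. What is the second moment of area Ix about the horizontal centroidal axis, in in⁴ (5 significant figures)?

Ix ≈ 2.2635 in⁴

Decompose the section into non-overlapping parts with the origin at the bottom-left of its bounding rectangle.
Flange: 6.8 × 0.8, A = 5.44 in², y = 2.8 in, Ī = 0.2901333 in⁴.
Web: 0.3 × 2.4, A = 0.72 in², y = 1.2 in, Ī = 0.3456 in⁴.
Centroid: ȳ = ΣA·y / ΣA = 2.612987 in.
Transfer each piece to the horizontal centroidal axis using Ī + A·d² with d = y − 2.612987:
  flange: d = 0.187013 in → contributes +0.4803911 in⁴
  web: d = -1.412987 in → contributes +1.783103 in⁴
Total I = 2.263494 in⁴.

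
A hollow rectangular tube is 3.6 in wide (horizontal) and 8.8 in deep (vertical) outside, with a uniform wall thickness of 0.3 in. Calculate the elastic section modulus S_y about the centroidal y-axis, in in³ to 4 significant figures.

Break the section into simple shapes (no overlaps), measuring from the bottom-left corner of the bounding box.
Outer rectangle: 3.6 × 8.8, A = 31.68 in², x = 1.8 in, Ī = 34.2144 in⁴.
Inner void (subtracted): 3 × 8.2, A = 24.6 in², x = 1.8 in, Ī = 18.45 in⁴.
By symmetry the centroid is at mid-width, x̄ = 1.8 in.
All pieces are centred on the centroidal y-axis, so I = ΣĪ (holes subtracted) = 15.7644 in⁴.
Extreme fibre distance c = 1.8 in; S = I/c = 8.758 in³.

S_y ≈ 8.758 in³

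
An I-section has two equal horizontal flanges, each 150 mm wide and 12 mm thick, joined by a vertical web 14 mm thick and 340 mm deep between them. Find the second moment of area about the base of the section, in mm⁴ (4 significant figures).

Treat the section as a set of non-overlapping primitives; coordinates are from the bounding-box lower-left.
Bottom flange: 150 × 12, A = 1 800 mm², y = 6 mm, Ī = 21 600 mm⁴.
Web: 14 × 340, A = 4 760 mm², y = 182 mm, Ī = 45 854 667 mm⁴.
Top flange: 150 × 12, A = 1 800 mm², y = 358 mm, Ī = 21 600 mm⁴.
Transfer each piece to the bottom edge using Ī + A·d² with d = y − 0:
  bottom flange: d = 6 mm → contributes +86 400 mm⁴
  web: d = 182 mm → contributes +203 524 907 mm⁴
  top flange: d = 358 mm → contributes +230 716 800 mm⁴
Total I = 434 328 107 mm⁴.

I_base ≈ 4.343 × 10⁸ mm⁴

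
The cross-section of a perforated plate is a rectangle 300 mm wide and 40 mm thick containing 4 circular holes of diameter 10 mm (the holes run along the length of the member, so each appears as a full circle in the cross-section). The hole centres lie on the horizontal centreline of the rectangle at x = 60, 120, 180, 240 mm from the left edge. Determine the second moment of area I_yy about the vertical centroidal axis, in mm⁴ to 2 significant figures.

I_yy ≈ 8.9 × 10⁷ mm⁴

Split into non-overlapping primitives; take the origin at the lower-left of the bounding box.
Plate: 300 × 40, A = 12 000 mm², x = 150 mm, Ī = 90 000 000 mm⁴.
Hole 1 (subtracted): ⌀10, A = 78.54 mm², x = 60 mm, Ī = 490.9 mm⁴.
Hole 2 (subtracted): ⌀10, A = 78.54 mm², x = 120 mm, Ī = 490.9 mm⁴.
Hole 3 (subtracted): ⌀10, A = 78.54 mm², x = 180 mm, Ī = 490.9 mm⁴.
Hole 4 (subtracted): ⌀10, A = 78.54 mm², x = 240 mm, Ī = 490.9 mm⁴.
By symmetry the centroid is at mid-width, x̄ = 150 mm.
Transfer each piece to the vertical centroidal axis using Ī + A·d² with d = x − 150:
  plate: d = 0 mm → contributes +90 000 000 mm⁴
  hole 1: d = -90 mm → contributes −636 663 mm⁴
  hole 2: d = -30 mm → contributes −71 177 mm⁴
  hole 3: d = 30 mm → contributes −71 177 mm⁴
  hole 4: d = 90 mm → contributes −636 663 mm⁴
Total I = 88 584 320 mm⁴.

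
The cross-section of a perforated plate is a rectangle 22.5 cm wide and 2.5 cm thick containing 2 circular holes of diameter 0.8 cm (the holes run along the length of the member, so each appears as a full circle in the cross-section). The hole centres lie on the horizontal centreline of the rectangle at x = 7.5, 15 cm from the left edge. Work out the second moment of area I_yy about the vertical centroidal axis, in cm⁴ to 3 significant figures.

I_yy ≈ 2360 cm⁴

Treat the section as a set of non-overlapping primitives; coordinates are from the bounding-box lower-left.
Plate: 22.5 × 2.5, A = 56.25 cm², x = 11.25 cm, Ī = 2 373 cm⁴.
Hole 1 (subtracted): ⌀0.8, A = 0.50265 cm², x = 7.5 cm, Ī = 0.020106 cm⁴.
Hole 2 (subtracted): ⌀0.8, A = 0.50265 cm², x = 15 cm, Ī = 0.020106 cm⁴.
By symmetry the centroid is at mid-width, x̄ = 11.25 cm.
Transfer each piece to the vertical centroidal axis using Ī + A·d² with d = x − 11.25:
  plate: d = 0 cm → contributes +2 373 cm⁴
  hole 1: d = -3.75 cm → contributes −7.0887 cm⁴
  hole 2: d = 3.75 cm → contributes −7.0887 cm⁴
Total I = 2358.9 cm⁴.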